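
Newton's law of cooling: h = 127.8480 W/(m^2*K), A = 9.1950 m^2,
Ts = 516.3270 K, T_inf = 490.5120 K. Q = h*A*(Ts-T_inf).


dT = 25.8150 K
Q = 127.8480 * 9.1950 * 25.8150 = 30347.1423 W

30347.1423 W


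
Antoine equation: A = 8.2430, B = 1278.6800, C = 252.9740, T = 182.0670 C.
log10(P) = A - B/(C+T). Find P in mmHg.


C+T = 435.0410
B/(C+T) = 2.9392
log10(P) = 8.2430 - 2.9392 = 5.3038
P = 10^5.3038 = 201271.7287 mmHg

201271.7287 mmHg


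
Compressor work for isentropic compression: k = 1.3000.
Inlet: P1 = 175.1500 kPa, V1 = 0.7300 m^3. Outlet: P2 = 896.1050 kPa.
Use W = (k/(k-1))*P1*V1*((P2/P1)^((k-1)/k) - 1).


(k-1)/k = 0.2308
(P2/P1)^exp = 1.4575
W = 4.3333 * 175.1500 * 0.7300 * (1.4575 - 1) = 253.4722 kJ

253.4722 kJ


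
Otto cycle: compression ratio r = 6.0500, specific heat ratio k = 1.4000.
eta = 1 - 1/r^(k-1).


r^(k-1) = 2.0545
eta = 1 - 1/2.0545 = 0.5133 = 51.3259%

51.3259%


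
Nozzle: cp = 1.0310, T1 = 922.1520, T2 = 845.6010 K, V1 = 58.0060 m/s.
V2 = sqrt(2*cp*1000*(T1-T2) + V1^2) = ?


dT = 76.5510 K
2*cp*1000*dT = 157848.1620
V1^2 = 3364.6960
V2 = sqrt(161212.8580) = 401.5132 m/s

401.5132 m/s


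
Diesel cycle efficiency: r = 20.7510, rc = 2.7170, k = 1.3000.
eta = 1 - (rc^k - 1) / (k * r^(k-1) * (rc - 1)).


r^(k-1) = 2.4838
rc^k = 3.6670
eta = 0.5189 = 51.8933%

51.8933%


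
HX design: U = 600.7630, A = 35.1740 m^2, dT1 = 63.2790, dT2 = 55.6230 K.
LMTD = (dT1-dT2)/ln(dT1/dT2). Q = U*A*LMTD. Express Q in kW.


LMTD = 59.3687 K
Q = 600.7630 * 35.1740 * 59.3687 = 1254535.1380 W = 1254.5351 kW

1254.5351 kW


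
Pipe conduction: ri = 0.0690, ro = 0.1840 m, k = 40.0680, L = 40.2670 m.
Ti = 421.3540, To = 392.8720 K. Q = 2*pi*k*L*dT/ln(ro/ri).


dT = 28.4820 K
ln(ro/ri) = 0.9808
Q = 2*pi*40.0680*40.2670*28.4820 / 0.9808 = 294377.0034 W

294377.0034 W


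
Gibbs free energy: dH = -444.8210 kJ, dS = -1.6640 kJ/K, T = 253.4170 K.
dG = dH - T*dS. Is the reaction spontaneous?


T*dS = 253.4170 * -1.6640 = -421.6859 kJ
dG = -444.8210 + 421.6859 = -23.1351 kJ (spontaneous)

dG = -23.1351 kJ, spontaneous


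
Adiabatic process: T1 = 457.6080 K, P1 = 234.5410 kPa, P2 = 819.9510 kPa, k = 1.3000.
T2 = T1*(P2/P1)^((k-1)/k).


(k-1)/k = 0.2308
(P2/P1)^exp = 1.3349
T2 = 457.6080 * 1.3349 = 610.8473 K

610.8473 K


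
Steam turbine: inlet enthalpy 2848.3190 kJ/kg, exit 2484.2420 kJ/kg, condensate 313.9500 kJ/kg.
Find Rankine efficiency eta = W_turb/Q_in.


W = 364.0770 kJ/kg
Q_in = 2534.3690 kJ/kg
eta = 0.1437 = 14.3656%

eta = 14.3656%


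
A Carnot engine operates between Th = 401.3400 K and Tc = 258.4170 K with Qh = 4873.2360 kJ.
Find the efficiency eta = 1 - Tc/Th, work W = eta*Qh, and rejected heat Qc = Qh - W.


eta = 1 - 258.4170/401.3400 = 0.3561
W = 0.3561 * 4873.2360 = 1735.4301 kJ
Qc = 4873.2360 - 1735.4301 = 3137.8059 kJ

eta = 35.6115%, W = 1735.4301 kJ, Qc = 3137.8059 kJ


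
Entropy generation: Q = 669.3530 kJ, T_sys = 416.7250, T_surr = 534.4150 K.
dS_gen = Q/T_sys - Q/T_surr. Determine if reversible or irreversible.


dS_sys = 669.3530/416.7250 = 1.6062 kJ/K
dS_surr = -669.3530/534.4150 = -1.2525 kJ/K
dS_gen = 1.6062 - 1.2525 = 0.3537 kJ/K (irreversible)

dS_gen = 0.3537 kJ/K, irreversible


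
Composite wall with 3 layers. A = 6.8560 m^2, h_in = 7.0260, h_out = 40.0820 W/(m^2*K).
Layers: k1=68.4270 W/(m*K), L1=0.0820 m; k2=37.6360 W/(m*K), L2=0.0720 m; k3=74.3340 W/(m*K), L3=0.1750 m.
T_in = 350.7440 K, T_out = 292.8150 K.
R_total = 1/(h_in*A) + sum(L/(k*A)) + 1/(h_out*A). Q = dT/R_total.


R_conv_in = 1/(7.0260*6.8560) = 0.0208
R_1 = 0.0820/(68.4270*6.8560) = 0.0002
R_2 = 0.0720/(37.6360*6.8560) = 0.0003
R_3 = 0.1750/(74.3340*6.8560) = 0.0003
R_conv_out = 1/(40.0820*6.8560) = 0.0036
R_total = 0.0252 K/W
Q = 57.9290 / 0.0252 = 2299.1450 W

R_total = 0.0252 K/W, Q = 2299.1450 W


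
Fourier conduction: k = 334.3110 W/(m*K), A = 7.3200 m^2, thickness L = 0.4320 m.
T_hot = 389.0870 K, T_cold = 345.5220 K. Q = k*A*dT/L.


dT = 43.5650 K
Q = 334.3110 * 7.3200 * 43.5650 / 0.4320 = 246783.2727 W

246783.2727 W


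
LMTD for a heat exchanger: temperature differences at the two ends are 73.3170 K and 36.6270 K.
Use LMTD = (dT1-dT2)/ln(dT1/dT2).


dT1/dT2 = 2.0017
ln(dT1/dT2) = 0.6940
LMTD = 36.6900 / 0.6940 = 52.8669 K

52.8669 K


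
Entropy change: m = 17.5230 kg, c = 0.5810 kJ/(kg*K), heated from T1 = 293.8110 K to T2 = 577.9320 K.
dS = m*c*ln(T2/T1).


T2/T1 = 1.9670
ln(T2/T1) = 0.6765
dS = 17.5230 * 0.5810 * 0.6765 = 6.8876 kJ/K

6.8876 kJ/K


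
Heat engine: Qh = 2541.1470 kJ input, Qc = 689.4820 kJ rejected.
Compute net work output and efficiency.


W = 2541.1470 - 689.4820 = 1851.6650 kJ
eta = 1851.6650 / 2541.1470 = 0.7287 = 72.8673%

W = 1851.6650 kJ, eta = 72.8673%


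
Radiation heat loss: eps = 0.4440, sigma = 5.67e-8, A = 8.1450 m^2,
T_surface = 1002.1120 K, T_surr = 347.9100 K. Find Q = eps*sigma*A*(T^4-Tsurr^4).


T^4 = 1.0085e+12
Tsurr^4 = 1.4651e+10
Q = 0.4440 * 5.67e-8 * 8.1450 * 9.9382e+11 = 203782.3215 W

203782.3215 W


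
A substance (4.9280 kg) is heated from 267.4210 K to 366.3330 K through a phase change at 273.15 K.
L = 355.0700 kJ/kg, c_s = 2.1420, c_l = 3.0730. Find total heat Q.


Q1 (sensible, solid) = 4.9280 * 2.1420 * 5.7290 = 60.4740 kJ
Q2 (latent) = 4.9280 * 355.0700 = 1749.7850 kJ
Q3 (sensible, liquid) = 4.9280 * 3.0730 * 93.1830 = 1411.1395 kJ
Q_total = 3221.3985 kJ

3221.3985 kJ


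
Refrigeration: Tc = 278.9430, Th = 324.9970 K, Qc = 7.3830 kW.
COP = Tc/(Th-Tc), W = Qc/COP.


COP = 278.9430 / 46.0540 = 6.0569
W = 7.3830 / 6.0569 = 1.2189 kW

COP = 6.0569, W = 1.2189 kW


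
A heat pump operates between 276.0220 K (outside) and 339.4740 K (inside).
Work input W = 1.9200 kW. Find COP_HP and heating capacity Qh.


COP = 339.4740 / 63.4520 = 5.3501
Qh = 5.3501 * 1.9200 = 10.2722 kW

COP = 5.3501, Qh = 10.2722 kW


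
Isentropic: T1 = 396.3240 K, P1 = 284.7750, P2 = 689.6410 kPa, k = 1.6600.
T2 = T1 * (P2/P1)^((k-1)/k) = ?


(k-1)/k = 0.3976
(P2/P1)^exp = 1.4214
T2 = 396.3240 * 1.4214 = 563.3435 K

563.3435 K


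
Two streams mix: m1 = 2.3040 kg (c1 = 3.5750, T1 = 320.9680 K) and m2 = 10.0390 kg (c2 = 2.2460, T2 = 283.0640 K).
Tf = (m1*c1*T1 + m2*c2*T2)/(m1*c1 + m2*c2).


num = 9026.1614
den = 30.7844
Tf = 293.2058 K

293.2058 K


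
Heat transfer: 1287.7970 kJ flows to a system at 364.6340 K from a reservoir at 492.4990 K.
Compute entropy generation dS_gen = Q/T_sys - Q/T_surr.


dS_sys = 1287.7970/364.6340 = 3.5318 kJ/K
dS_surr = -1287.7970/492.4990 = -2.6148 kJ/K
dS_gen = 3.5318 - 2.6148 = 0.9169 kJ/K (irreversible)

dS_gen = 0.9169 kJ/K, irreversible


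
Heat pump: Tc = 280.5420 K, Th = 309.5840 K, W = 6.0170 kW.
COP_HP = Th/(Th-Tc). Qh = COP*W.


COP = 309.5840 / 29.0420 = 10.6599
Qh = 10.6599 * 6.0170 = 64.1404 kW

COP = 10.6599, Qh = 64.1404 kW


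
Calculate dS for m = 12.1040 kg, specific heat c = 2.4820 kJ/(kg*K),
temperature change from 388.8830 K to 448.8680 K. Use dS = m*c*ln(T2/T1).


T2/T1 = 1.1542
ln(T2/T1) = 0.1435
dS = 12.1040 * 2.4820 * 0.1435 = 4.3096 kJ/K

4.3096 kJ/K


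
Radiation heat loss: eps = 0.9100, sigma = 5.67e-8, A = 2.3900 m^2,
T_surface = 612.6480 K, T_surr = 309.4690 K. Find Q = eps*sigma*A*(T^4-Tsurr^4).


T^4 = 1.4088e+11
Tsurr^4 = 9.1721e+09
Q = 0.9100 * 5.67e-8 * 2.3900 * 1.3171e+11 = 16241.5907 W

16241.5907 W


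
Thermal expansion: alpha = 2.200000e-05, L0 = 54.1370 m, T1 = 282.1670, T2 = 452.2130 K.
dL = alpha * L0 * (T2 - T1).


dT = 170.0460 K
dL = 2.200000e-05 * 54.1370 * 170.0460 = 0.202527 m
L_final = 54.339527 m

dL = 0.202527 m


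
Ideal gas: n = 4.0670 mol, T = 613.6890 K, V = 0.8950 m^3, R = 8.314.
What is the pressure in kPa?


P = nRT/V = 4.0670 * 8.314 * 613.6890 / 0.8950
= 20750.6895 / 0.8950 = 23185.1279 Pa = 23.1851 kPa

23.1851 kPa


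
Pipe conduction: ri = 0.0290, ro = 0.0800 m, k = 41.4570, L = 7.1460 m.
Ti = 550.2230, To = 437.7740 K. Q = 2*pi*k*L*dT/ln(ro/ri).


dT = 112.4490 K
ln(ro/ri) = 1.0147
Q = 2*pi*41.4570*7.1460*112.4490 / 1.0147 = 206274.4818 W

206274.4818 W


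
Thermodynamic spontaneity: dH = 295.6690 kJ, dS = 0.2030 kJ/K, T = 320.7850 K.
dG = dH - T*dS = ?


T*dS = 320.7850 * 0.2030 = 65.1194 kJ
dG = 295.6690 - 65.1194 = 230.5496 kJ (non-spontaneous)

dG = 230.5496 kJ, non-spontaneous


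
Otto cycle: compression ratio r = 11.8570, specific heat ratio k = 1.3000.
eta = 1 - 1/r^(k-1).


r^(k-1) = 2.0999
eta = 1 - 1/2.0999 = 0.5238 = 52.3780%

52.3780%


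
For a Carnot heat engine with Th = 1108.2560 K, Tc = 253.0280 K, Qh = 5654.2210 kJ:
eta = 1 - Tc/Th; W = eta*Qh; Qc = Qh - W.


eta = 1 - 253.0280/1108.2560 = 0.7717
W = 0.7717 * 5654.2210 = 4363.2952 kJ
Qc = 5654.2210 - 4363.2952 = 1290.9258 kJ

eta = 77.1688%, W = 4363.2952 kJ, Qc = 1290.9258 kJ


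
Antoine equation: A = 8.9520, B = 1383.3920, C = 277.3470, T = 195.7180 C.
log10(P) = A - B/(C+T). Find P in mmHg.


C+T = 473.0650
B/(C+T) = 2.9243
log10(P) = 8.9520 - 2.9243 = 6.0277
P = 10^6.0277 = 1065817.9881 mmHg

1065817.9881 mmHg


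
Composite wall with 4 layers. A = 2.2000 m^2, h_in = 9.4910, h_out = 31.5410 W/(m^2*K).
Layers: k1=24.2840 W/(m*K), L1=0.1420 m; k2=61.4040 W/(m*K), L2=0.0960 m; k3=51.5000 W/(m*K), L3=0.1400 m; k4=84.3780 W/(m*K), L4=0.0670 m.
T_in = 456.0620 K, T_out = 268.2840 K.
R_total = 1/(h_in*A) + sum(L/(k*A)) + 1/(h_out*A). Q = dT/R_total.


R_conv_in = 1/(9.4910*2.2000) = 0.0479
R_1 = 0.1420/(24.2840*2.2000) = 0.0027
R_2 = 0.0960/(61.4040*2.2000) = 0.0007
R_3 = 0.1400/(51.5000*2.2000) = 0.0012
R_4 = 0.0670/(84.3780*2.2000) = 0.0004
R_conv_out = 1/(31.5410*2.2000) = 0.0144
R_total = 0.0673 K/W
Q = 187.7780 / 0.0673 = 2791.4621 W

R_total = 0.0673 K/W, Q = 2791.4621 W


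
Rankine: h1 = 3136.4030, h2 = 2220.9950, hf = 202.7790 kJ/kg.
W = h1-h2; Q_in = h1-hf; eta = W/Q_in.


W = 915.4080 kJ/kg
Q_in = 2933.6240 kJ/kg
eta = 0.3120 = 31.2040%

eta = 31.2040%


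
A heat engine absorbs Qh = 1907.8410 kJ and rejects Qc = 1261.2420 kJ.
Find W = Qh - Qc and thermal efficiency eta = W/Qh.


W = 1907.8410 - 1261.2420 = 646.5990 kJ
eta = 646.5990 / 1907.8410 = 0.3389 = 33.8917%

W = 646.5990 kJ, eta = 33.8917%


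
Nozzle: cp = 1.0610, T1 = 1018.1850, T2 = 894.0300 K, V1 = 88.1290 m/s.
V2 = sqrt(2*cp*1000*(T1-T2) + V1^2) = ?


dT = 124.1550 K
2*cp*1000*dT = 263456.9100
V1^2 = 7766.7206
V2 = sqrt(271223.6306) = 520.7914 m/s

520.7914 m/s


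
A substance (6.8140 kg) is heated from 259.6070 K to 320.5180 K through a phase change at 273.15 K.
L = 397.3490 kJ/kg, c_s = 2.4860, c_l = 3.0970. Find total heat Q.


Q1 (sensible, solid) = 6.8140 * 2.4860 * 13.5430 = 229.4131 kJ
Q2 (latent) = 6.8140 * 397.3490 = 2707.5361 kJ
Q3 (sensible, liquid) = 6.8140 * 3.0970 * 47.3680 = 999.6049 kJ
Q_total = 3936.5541 kJ

3936.5541 kJ


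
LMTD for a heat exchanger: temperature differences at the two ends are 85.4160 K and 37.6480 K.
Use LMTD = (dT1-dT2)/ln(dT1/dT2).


dT1/dT2 = 2.2688
ln(dT1/dT2) = 0.8193
LMTD = 47.7680 / 0.8193 = 58.3067 K

58.3067 K


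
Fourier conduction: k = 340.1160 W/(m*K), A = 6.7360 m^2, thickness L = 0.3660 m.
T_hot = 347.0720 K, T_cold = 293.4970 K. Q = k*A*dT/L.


dT = 53.5750 K
Q = 340.1160 * 6.7360 * 53.5750 / 0.3660 = 335359.2082 W

335359.2082 W


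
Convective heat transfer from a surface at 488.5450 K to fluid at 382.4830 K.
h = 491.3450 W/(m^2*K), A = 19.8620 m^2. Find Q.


dT = 106.0620 K
Q = 491.3450 * 19.8620 * 106.0620 = 1035069.0692 W

1035069.0692 W


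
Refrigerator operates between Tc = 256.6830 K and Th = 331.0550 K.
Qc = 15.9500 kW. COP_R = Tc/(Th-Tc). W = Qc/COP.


COP = 256.6830 / 74.3720 = 3.4513
W = 15.9500 / 3.4513 = 4.6214 kW

COP = 3.4513, W = 4.6214 kW


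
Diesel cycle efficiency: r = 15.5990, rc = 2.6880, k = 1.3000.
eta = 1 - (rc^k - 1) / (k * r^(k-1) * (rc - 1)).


r^(k-1) = 2.2800
rc^k = 3.6162
eta = 0.4771 = 47.7082%

47.7082%


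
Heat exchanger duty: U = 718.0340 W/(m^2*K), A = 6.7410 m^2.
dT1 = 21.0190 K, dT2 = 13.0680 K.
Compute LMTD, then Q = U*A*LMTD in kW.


LMTD = 16.7298 K
Q = 718.0340 * 6.7410 * 16.7298 = 80976.6032 W = 80.9766 kW

80.9766 kW


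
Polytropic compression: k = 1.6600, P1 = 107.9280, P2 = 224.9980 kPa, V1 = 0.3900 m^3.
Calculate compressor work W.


(k-1)/k = 0.3976
(P2/P1)^exp = 1.3392
W = 2.5152 * 107.9280 * 0.3900 * (1.3392 - 1) = 35.9114 kJ

35.9114 kJ


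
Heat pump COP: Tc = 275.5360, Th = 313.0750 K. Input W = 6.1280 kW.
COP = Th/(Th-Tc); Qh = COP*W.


COP = 313.0750 / 37.5390 = 8.3400
Qh = 8.3400 * 6.1280 = 51.1075 kW

COP = 8.3400, Qh = 51.1075 kW


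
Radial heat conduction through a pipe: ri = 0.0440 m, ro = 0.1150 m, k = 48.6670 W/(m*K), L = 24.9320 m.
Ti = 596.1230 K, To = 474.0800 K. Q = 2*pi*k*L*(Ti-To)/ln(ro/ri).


dT = 122.0430 K
ln(ro/ri) = 0.9607
Q = 2*pi*48.6670*24.9320*122.0430 / 0.9607 = 968450.5199 W

968450.5199 W


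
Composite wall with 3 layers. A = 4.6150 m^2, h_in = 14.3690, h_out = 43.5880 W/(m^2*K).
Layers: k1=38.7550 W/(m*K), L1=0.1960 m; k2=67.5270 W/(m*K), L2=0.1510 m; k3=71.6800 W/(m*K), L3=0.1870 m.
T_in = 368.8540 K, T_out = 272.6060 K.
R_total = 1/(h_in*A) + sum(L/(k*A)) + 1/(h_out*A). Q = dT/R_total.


R_conv_in = 1/(14.3690*4.6150) = 0.0151
R_1 = 0.1960/(38.7550*4.6150) = 0.0011
R_2 = 0.1510/(67.5270*4.6150) = 0.0005
R_3 = 0.1870/(71.6800*4.6150) = 0.0006
R_conv_out = 1/(43.5880*4.6150) = 0.0050
R_total = 0.0222 K/W
Q = 96.2480 / 0.0222 = 4336.0994 W

R_total = 0.0222 K/W, Q = 4336.0994 W


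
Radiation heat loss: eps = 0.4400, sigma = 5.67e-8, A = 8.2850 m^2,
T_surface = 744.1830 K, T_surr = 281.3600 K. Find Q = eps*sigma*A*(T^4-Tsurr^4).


T^4 = 3.0670e+11
Tsurr^4 = 6.2669e+09
Q = 0.4400 * 5.67e-8 * 8.2850 * 3.0044e+11 = 62098.5428 W

62098.5428 W


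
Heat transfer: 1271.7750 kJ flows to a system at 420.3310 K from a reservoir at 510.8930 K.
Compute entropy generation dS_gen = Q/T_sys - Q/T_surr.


dS_sys = 1271.7750/420.3310 = 3.0257 kJ/K
dS_surr = -1271.7750/510.8930 = -2.4893 kJ/K
dS_gen = 3.0257 - 2.4893 = 0.5363 kJ/K (irreversible)

dS_gen = 0.5363 kJ/K, irreversible


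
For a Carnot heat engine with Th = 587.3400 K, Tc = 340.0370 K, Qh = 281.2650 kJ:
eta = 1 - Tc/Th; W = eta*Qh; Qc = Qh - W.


eta = 1 - 340.0370/587.3400 = 0.4211
W = 0.4211 * 281.2650 = 118.4283 kJ
Qc = 281.2650 - 118.4283 = 162.8367 kJ

eta = 42.1056%, W = 118.4283 kJ, Qc = 162.8367 kJ


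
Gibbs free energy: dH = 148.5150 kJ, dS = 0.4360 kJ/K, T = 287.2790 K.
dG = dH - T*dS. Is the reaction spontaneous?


T*dS = 287.2790 * 0.4360 = 125.2536 kJ
dG = 148.5150 - 125.2536 = 23.2614 kJ (non-spontaneous)

dG = 23.2614 kJ, non-spontaneous


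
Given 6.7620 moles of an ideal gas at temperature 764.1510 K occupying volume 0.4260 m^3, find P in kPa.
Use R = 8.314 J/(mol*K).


P = nRT/V = 6.7620 * 8.314 * 764.1510 / 0.4260
= 42960.0099 / 0.4260 = 100845.0936 Pa = 100.8451 kPa

100.8451 kPa


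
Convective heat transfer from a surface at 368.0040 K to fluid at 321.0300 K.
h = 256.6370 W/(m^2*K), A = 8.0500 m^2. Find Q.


dT = 46.9740 K
Q = 256.6370 * 8.0500 * 46.9740 = 97044.8948 W

97044.8948 W


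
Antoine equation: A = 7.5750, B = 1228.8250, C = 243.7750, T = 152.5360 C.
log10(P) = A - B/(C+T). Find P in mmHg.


C+T = 396.3110
B/(C+T) = 3.1007
log10(P) = 7.5750 - 3.1007 = 4.4743
P = 10^4.4743 = 29808.6068 mmHg

29808.6068 mmHg


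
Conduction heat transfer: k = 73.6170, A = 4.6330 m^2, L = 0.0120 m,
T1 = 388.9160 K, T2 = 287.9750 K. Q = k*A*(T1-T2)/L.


dT = 100.9410 K
Q = 73.6170 * 4.6330 * 100.9410 / 0.0120 = 2868975.0562 W

2868975.0562 W


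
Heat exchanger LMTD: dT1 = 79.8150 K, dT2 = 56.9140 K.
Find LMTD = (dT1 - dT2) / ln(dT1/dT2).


dT1/dT2 = 1.4024
ln(dT1/dT2) = 0.3382
LMTD = 22.9010 / 0.3382 = 67.7204 K

67.7204 K


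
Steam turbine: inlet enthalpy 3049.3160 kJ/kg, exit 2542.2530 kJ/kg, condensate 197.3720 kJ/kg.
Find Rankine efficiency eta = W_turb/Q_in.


W = 507.0630 kJ/kg
Q_in = 2851.9440 kJ/kg
eta = 0.1778 = 17.7796%

eta = 17.7796%


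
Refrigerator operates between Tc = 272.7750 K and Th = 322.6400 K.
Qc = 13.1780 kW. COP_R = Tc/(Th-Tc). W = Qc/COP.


COP = 272.7750 / 49.8650 = 5.4703
W = 13.1780 / 5.4703 = 2.4090 kW

COP = 5.4703, W = 2.4090 kW


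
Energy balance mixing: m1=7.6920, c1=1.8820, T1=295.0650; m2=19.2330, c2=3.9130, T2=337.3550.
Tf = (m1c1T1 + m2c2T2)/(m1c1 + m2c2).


num = 29660.3710
den = 89.7351
Tf = 330.5326 K

330.5326 K


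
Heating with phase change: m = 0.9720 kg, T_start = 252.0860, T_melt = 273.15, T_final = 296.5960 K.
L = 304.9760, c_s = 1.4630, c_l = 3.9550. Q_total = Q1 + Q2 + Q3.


Q1 (sensible, solid) = 0.9720 * 1.4630 * 21.0640 = 29.9538 kJ
Q2 (latent) = 0.9720 * 304.9760 = 296.4367 kJ
Q3 (sensible, liquid) = 0.9720 * 3.9550 * 23.4460 = 90.1325 kJ
Q_total = 416.5230 kJ

416.5230 kJ


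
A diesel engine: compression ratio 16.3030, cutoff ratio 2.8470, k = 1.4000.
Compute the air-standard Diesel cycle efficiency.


r^(k-1) = 3.0543
rc^k = 4.3266
eta = 0.5788 = 57.8795%

57.8795%


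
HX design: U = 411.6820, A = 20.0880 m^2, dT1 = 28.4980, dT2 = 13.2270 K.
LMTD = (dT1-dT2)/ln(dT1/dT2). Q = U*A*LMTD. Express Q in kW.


LMTD = 19.8952 K
Q = 411.6820 * 20.0880 * 19.8952 = 164530.3273 W = 164.5303 kW

164.5303 kW


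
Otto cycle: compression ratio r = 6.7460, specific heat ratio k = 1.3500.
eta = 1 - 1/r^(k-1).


r^(k-1) = 1.9506
eta = 1 - 1/1.9506 = 0.4873 = 48.7335%

48.7335%


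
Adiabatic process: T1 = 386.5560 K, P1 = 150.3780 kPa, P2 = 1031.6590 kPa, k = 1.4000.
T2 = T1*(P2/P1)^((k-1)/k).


(k-1)/k = 0.2857
(P2/P1)^exp = 1.7336
T2 = 386.5560 * 1.7336 = 670.1470 K

670.1470 K


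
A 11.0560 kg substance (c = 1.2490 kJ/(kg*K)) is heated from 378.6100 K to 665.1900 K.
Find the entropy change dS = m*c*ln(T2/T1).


T2/T1 = 1.7569
ln(T2/T1) = 0.5636
dS = 11.0560 * 1.2490 * 0.5636 = 7.7823 kJ/K

7.7823 kJ/K


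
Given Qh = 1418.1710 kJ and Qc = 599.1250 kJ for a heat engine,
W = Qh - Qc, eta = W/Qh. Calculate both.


W = 1418.1710 - 599.1250 = 819.0460 kJ
eta = 819.0460 / 1418.1710 = 0.5775 = 57.7537%

W = 819.0460 kJ, eta = 57.7537%


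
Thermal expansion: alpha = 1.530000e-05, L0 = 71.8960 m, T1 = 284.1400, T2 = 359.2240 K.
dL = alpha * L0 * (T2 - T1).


dT = 75.0840 K
dL = 1.530000e-05 * 71.8960 * 75.0840 = 0.082593 m
L_final = 71.978593 m

dL = 0.082593 m


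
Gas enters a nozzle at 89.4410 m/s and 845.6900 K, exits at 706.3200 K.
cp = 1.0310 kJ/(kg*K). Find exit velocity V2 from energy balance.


dT = 139.3700 K
2*cp*1000*dT = 287380.9400
V1^2 = 7999.6925
V2 = sqrt(295380.6325) = 543.4893 m/s

543.4893 m/s


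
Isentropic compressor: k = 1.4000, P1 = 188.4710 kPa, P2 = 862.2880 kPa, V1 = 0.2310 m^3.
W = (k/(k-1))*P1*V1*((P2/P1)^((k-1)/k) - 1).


(k-1)/k = 0.2857
(P2/P1)^exp = 1.5441
W = 3.5000 * 188.4710 * 0.2310 * (1.5441 - 1) = 82.9161 kJ

82.9161 kJ


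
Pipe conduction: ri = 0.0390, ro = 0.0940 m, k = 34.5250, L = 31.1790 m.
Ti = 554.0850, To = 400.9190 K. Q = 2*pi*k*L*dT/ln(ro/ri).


dT = 153.1660 K
ln(ro/ri) = 0.8797
Q = 2*pi*34.5250*31.1790*153.1660 / 0.8797 = 1177571.1521 W

1177571.1521 W


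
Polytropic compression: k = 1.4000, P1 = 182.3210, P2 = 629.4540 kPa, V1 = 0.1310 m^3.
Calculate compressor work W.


(k-1)/k = 0.2857
(P2/P1)^exp = 1.4248
W = 3.5000 * 182.3210 * 0.1310 * (1.4248 - 1) = 35.5099 kJ

35.5099 kJ


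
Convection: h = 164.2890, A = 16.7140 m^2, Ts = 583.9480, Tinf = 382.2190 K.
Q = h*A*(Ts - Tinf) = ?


dT = 201.7290 K
Q = 164.2890 * 16.7140 * 201.7290 = 553932.9759 W

553932.9759 W


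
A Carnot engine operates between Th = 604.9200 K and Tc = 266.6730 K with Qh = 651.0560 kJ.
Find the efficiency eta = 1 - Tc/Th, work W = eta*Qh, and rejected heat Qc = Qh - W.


eta = 1 - 266.6730/604.9200 = 0.5592
W = 0.5592 * 651.0560 = 364.0444 kJ
Qc = 651.0560 - 364.0444 = 287.0116 kJ

eta = 55.9160%, W = 364.0444 kJ, Qc = 287.0116 kJ


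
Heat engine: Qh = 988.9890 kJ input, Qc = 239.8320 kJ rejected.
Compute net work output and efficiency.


W = 988.9890 - 239.8320 = 749.1570 kJ
eta = 749.1570 / 988.9890 = 0.7575 = 75.7498%

W = 749.1570 kJ, eta = 75.7498%


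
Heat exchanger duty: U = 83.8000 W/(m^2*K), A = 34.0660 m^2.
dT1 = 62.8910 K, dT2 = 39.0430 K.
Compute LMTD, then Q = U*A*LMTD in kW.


LMTD = 50.0231 K
Q = 83.8000 * 34.0660 * 50.0231 = 142802.5681 W = 142.8026 kW

142.8026 kW


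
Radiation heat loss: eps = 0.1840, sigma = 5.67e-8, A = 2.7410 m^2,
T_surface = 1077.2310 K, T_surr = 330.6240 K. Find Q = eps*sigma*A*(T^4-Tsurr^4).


T^4 = 1.3466e+12
Tsurr^4 = 1.1949e+10
Q = 0.1840 * 5.67e-8 * 2.7410 * 1.3346e+12 = 38165.7949 W

38165.7949 W


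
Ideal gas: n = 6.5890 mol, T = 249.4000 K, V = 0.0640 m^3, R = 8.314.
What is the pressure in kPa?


P = nRT/V = 6.5890 * 8.314 * 249.4000 / 0.0640
= 13662.3679 / 0.0640 = 213474.4989 Pa = 213.4745 kPa

213.4745 kPa


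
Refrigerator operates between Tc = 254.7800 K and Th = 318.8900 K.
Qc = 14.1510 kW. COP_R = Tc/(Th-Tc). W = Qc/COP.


COP = 254.7800 / 64.1100 = 3.9741
W = 14.1510 / 3.9741 = 3.5608 kW

COP = 3.9741, W = 3.5608 kW


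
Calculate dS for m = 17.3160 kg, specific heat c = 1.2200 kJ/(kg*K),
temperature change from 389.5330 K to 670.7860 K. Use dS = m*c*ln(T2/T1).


T2/T1 = 1.7220
ln(T2/T1) = 0.5435
dS = 17.3160 * 1.2200 * 0.5435 = 11.4818 kJ/K

11.4818 kJ/K


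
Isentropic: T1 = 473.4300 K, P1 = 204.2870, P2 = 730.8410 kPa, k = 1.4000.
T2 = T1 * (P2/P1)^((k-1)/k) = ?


(k-1)/k = 0.2857
(P2/P1)^exp = 1.4393
T2 = 473.4300 * 1.4393 = 681.4313 K

681.4313 K


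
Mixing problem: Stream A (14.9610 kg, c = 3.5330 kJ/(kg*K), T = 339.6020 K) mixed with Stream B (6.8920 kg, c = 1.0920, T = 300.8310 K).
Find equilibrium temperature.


num = 20214.4886
den = 60.3833
Tf = 334.7697 K

334.7697 K


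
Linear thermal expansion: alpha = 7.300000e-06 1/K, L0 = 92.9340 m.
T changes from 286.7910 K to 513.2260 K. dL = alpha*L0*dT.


dT = 226.4350 K
dL = 7.300000e-06 * 92.9340 * 226.4350 = 0.153618 m
L_final = 93.087618 m

dL = 0.153618 m


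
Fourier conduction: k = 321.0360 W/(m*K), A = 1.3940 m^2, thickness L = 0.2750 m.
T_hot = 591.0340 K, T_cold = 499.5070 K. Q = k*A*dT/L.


dT = 91.5270 K
Q = 321.0360 * 1.3940 * 91.5270 / 0.2750 = 148947.4400 W

148947.4400 W


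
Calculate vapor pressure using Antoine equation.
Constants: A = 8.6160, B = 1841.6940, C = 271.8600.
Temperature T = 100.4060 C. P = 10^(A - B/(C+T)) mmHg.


C+T = 372.2660
B/(C+T) = 4.9473
log10(P) = 8.6160 - 4.9473 = 3.6687
P = 10^3.6687 = 4663.8785 mmHg

4663.8785 mmHg


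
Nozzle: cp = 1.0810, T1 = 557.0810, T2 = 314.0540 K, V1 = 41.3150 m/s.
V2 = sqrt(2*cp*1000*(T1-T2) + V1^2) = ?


dT = 243.0270 K
2*cp*1000*dT = 525424.3740
V1^2 = 1706.9292
V2 = sqrt(527131.3032) = 726.0381 m/s

726.0381 m/s


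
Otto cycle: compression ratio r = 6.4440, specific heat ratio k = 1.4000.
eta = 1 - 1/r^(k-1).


r^(k-1) = 2.1070
eta = 1 - 1/2.1070 = 0.5254 = 52.5389%

52.5389%


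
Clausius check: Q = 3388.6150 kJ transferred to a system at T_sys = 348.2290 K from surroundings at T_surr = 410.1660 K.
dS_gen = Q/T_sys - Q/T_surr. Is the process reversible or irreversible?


dS_sys = 3388.6150/348.2290 = 9.7310 kJ/K
dS_surr = -3388.6150/410.1660 = -8.2616 kJ/K
dS_gen = 9.7310 - 8.2616 = 1.4694 kJ/K (irreversible)

dS_gen = 1.4694 kJ/K, irreversible


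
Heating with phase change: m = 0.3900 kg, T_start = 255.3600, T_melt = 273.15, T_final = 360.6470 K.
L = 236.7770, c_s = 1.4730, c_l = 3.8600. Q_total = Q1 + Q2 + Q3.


Q1 (sensible, solid) = 0.3900 * 1.4730 * 17.7900 = 10.2198 kJ
Q2 (latent) = 0.3900 * 236.7770 = 92.3430 kJ
Q3 (sensible, liquid) = 0.3900 * 3.8600 * 87.4970 = 131.7180 kJ
Q_total = 234.2808 kJ

234.2808 kJ


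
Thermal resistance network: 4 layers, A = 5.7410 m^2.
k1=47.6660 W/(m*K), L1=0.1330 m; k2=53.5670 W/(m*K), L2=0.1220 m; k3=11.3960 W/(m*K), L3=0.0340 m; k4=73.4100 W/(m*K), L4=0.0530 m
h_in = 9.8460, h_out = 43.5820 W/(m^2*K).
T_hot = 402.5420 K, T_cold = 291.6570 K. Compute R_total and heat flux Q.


R_conv_in = 1/(9.8460*5.7410) = 0.0177
R_1 = 0.1330/(47.6660*5.7410) = 0.0005
R_2 = 0.1220/(53.5670*5.7410) = 0.0004
R_3 = 0.0340/(11.3960*5.7410) = 0.0005
R_4 = 0.0530/(73.4100*5.7410) = 0.0001
R_conv_out = 1/(43.5820*5.7410) = 0.0040
R_total = 0.0232 K/W
Q = 110.8850 / 0.0232 = 4776.2488 W

R_total = 0.0232 K/W, Q = 4776.2488 W


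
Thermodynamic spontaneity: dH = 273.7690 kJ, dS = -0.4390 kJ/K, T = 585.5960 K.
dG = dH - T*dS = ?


T*dS = 585.5960 * -0.4390 = -257.0766 kJ
dG = 273.7690 + 257.0766 = 530.8456 kJ (non-spontaneous)

dG = 530.8456 kJ, non-spontaneous


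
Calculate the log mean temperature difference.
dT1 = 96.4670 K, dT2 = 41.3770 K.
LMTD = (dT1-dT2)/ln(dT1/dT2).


dT1/dT2 = 2.3314
ln(dT1/dT2) = 0.8465
LMTD = 55.0900 / 0.8465 = 65.0816 K

65.0816 K


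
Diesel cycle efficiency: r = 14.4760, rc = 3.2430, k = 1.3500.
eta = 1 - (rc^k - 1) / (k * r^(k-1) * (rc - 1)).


r^(k-1) = 2.5482
rc^k = 4.8953
eta = 0.4952 = 49.5165%

49.5165%


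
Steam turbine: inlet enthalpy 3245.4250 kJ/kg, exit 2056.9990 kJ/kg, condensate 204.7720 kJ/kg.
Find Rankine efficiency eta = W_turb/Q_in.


W = 1188.4260 kJ/kg
Q_in = 3040.6530 kJ/kg
eta = 0.3908 = 39.0846%

eta = 39.0846%


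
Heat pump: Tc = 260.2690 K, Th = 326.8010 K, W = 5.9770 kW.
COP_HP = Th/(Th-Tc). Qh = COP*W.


COP = 326.8010 / 66.5320 = 4.9119
Qh = 4.9119 * 5.9770 = 29.3586 kW

COP = 4.9119, Qh = 29.3586 kW


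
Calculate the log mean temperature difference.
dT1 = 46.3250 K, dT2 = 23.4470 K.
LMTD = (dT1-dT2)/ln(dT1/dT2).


dT1/dT2 = 1.9757
ln(dT1/dT2) = 0.6809
LMTD = 22.8780 / 0.6809 = 33.5977 K

33.5977 K


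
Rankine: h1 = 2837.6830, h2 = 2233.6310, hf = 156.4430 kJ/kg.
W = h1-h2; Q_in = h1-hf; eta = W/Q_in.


W = 604.0520 kJ/kg
Q_in = 2681.2400 kJ/kg
eta = 0.2253 = 22.5288%

eta = 22.5288%


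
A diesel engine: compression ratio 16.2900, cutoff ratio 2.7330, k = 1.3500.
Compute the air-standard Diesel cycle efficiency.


r^(k-1) = 2.6557
rc^k = 3.8856
eta = 0.5356 = 53.5550%

53.5550%


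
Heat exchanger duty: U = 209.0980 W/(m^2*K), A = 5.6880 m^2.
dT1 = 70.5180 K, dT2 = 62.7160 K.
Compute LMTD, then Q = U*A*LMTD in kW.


LMTD = 66.5408 K
Q = 209.0980 * 5.6880 * 66.5408 = 79140.2437 W = 79.1402 kW

79.1402 kW


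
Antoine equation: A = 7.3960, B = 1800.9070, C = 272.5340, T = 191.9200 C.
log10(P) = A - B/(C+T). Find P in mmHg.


C+T = 464.4540
B/(C+T) = 3.8775
log10(P) = 7.3960 - 3.8775 = 3.5185
P = 10^3.5185 = 3300.1131 mmHg

3300.1131 mmHg


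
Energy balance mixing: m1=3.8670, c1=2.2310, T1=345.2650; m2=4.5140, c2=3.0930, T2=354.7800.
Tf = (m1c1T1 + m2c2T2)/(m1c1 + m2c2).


num = 7932.0649
den = 22.5891
Tf = 351.1460 K

351.1460 K


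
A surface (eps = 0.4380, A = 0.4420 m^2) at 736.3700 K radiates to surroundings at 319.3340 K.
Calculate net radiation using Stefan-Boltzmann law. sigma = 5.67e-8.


T^4 = 2.9403e+11
Tsurr^4 = 1.0399e+10
Q = 0.4380 * 5.67e-8 * 0.4420 * 2.8363e+11 = 3113.3358 W

3113.3358 W


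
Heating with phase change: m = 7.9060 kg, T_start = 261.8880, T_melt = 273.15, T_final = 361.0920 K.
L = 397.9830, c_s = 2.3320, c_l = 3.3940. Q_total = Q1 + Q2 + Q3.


Q1 (sensible, solid) = 7.9060 * 2.3320 * 11.2620 = 207.6352 kJ
Q2 (latent) = 7.9060 * 397.9830 = 3146.4536 kJ
Q3 (sensible, liquid) = 7.9060 * 3.3940 * 87.9420 = 2359.7445 kJ
Q_total = 5713.8333 kJ

5713.8333 kJ


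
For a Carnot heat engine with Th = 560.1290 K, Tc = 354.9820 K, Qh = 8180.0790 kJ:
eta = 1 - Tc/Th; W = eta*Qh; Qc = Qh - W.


eta = 1 - 354.9820/560.1290 = 0.3662
W = 0.3662 * 8180.0790 = 2995.9503 kJ
Qc = 8180.0790 - 2995.9503 = 5184.1287 kJ

eta = 36.6250%, W = 2995.9503 kJ, Qc = 5184.1287 kJ


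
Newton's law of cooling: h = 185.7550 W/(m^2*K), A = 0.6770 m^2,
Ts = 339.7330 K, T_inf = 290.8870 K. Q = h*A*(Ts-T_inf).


dT = 48.8460 K
Q = 185.7550 * 0.6770 * 48.8460 = 6142.6842 W

6142.6842 W


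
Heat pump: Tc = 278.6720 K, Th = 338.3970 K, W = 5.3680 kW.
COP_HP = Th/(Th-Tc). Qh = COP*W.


COP = 338.3970 / 59.7250 = 5.6659
Qh = 5.6659 * 5.3680 = 30.4147 kW

COP = 5.6659, Qh = 30.4147 kW


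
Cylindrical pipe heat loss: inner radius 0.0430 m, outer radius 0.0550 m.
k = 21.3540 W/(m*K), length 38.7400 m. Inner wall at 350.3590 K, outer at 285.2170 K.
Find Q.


dT = 65.1420 K
ln(ro/ri) = 0.2461
Q = 2*pi*21.3540*38.7400*65.1420 / 0.2461 = 1375655.9898 W

1375655.9898 W


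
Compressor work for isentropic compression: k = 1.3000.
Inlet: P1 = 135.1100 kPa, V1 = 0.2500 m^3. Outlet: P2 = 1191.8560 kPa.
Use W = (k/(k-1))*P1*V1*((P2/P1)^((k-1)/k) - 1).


(k-1)/k = 0.2308
(P2/P1)^exp = 1.6527
W = 4.3333 * 135.1100 * 0.2500 * (1.6527 - 1) = 95.5389 kJ

95.5389 kJ


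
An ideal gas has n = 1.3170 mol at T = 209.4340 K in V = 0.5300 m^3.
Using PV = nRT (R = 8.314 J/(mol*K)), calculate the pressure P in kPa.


P = nRT/V = 1.3170 * 8.314 * 209.4340 / 0.5300
= 2293.2055 / 0.5300 = 4326.8029 Pa = 4.3268 kPa

4.3268 kPa


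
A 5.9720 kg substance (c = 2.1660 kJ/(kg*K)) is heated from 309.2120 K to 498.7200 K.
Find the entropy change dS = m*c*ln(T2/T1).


T2/T1 = 1.6129
ln(T2/T1) = 0.4780
dS = 5.9720 * 2.1660 * 0.4780 = 6.1833 kJ/K

6.1833 kJ/K


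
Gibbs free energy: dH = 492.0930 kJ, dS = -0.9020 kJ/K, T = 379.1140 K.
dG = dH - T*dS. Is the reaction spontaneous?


T*dS = 379.1140 * -0.9020 = -341.9608 kJ
dG = 492.0930 + 341.9608 = 834.0538 kJ (non-spontaneous)

dG = 834.0538 kJ, non-spontaneous


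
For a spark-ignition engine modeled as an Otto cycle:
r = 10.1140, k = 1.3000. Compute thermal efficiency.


r^(k-1) = 2.0021
eta = 1 - 1/2.0021 = 0.5005 = 50.0514%

50.0514%


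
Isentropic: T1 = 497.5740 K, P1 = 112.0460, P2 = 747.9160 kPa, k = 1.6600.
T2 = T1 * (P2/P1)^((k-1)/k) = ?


(k-1)/k = 0.3976
(P2/P1)^exp = 2.1271
T2 = 497.5740 * 2.1271 = 1058.4092 K

1058.4092 K


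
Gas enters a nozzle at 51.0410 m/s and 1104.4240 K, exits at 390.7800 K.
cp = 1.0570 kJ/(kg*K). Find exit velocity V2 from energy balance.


dT = 713.6440 K
2*cp*1000*dT = 1508643.4160
V1^2 = 2605.1837
V2 = sqrt(1511248.5997) = 1229.3285 m/s

1229.3285 m/s


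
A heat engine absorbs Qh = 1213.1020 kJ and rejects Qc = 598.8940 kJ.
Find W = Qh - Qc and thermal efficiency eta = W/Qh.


W = 1213.1020 - 598.8940 = 614.2080 kJ
eta = 614.2080 / 1213.1020 = 0.5063 = 50.6312%

W = 614.2080 kJ, eta = 50.6312%


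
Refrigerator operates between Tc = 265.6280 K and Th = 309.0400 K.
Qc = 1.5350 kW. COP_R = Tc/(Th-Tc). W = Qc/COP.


COP = 265.6280 / 43.4120 = 6.1188
W = 1.5350 / 6.1188 = 0.2509 kW

COP = 6.1188, W = 0.2509 kW


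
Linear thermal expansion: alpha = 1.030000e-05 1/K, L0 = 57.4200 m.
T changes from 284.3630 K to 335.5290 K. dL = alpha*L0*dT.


dT = 51.1660 K
dL = 1.030000e-05 * 57.4200 * 51.1660 = 0.030261 m
L_final = 57.450261 m

dL = 0.030261 m


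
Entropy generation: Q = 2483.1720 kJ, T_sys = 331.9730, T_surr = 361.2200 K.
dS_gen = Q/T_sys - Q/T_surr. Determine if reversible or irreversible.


dS_sys = 2483.1720/331.9730 = 7.4800 kJ/K
dS_surr = -2483.1720/361.2200 = -6.8744 kJ/K
dS_gen = 7.4800 - 6.8744 = 0.6056 kJ/K (irreversible)

dS_gen = 0.6056 kJ/K, irreversible


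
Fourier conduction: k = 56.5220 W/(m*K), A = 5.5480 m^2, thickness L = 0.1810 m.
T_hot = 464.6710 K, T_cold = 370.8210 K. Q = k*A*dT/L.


dT = 93.8500 K
Q = 56.5220 * 5.5480 * 93.8500 / 0.1810 = 162595.9318 W

162595.9318 W


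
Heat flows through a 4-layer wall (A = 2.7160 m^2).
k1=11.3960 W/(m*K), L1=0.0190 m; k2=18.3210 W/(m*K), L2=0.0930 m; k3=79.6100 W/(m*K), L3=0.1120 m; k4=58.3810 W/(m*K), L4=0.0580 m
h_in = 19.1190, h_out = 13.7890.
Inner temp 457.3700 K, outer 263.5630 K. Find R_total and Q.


R_conv_in = 1/(19.1190*2.7160) = 0.0193
R_1 = 0.0190/(11.3960*2.7160) = 0.0006
R_2 = 0.0930/(18.3210*2.7160) = 0.0019
R_3 = 0.1120/(79.6100*2.7160) = 0.0005
R_4 = 0.0580/(58.3810*2.7160) = 0.0004
R_conv_out = 1/(13.7890*2.7160) = 0.0267
R_total = 0.0493 K/W
Q = 193.8070 / 0.0493 = 3929.1080 W

R_total = 0.0493 K/W, Q = 3929.1080 W


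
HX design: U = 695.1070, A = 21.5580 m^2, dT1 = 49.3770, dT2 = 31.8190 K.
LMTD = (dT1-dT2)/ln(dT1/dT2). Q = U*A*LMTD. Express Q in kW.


LMTD = 39.9571 K
Q = 695.1070 * 21.5580 * 39.9571 = 598762.0060 W = 598.7620 kW

598.7620 kW


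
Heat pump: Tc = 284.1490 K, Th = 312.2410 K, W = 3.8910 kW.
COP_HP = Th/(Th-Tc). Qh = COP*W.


COP = 312.2410 / 28.0920 = 11.1149
Qh = 11.1149 * 3.8910 = 43.2482 kW

COP = 11.1149, Qh = 43.2482 kW


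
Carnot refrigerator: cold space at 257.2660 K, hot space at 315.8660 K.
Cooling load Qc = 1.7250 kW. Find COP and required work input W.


COP = 257.2660 / 58.6000 = 4.3902
W = 1.7250 / 4.3902 = 0.3929 kW

COP = 4.3902, W = 0.3929 kW


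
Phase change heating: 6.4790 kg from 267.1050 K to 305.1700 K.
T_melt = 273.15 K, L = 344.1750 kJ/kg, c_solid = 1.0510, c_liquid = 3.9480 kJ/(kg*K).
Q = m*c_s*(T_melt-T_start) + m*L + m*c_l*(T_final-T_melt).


Q1 (sensible, solid) = 6.4790 * 1.0510 * 6.0450 = 41.1630 kJ
Q2 (latent) = 6.4790 * 344.1750 = 2229.9098 kJ
Q3 (sensible, liquid) = 6.4790 * 3.9480 * 32.0200 = 819.0425 kJ
Q_total = 3090.1153 kJ

3090.1153 kJ


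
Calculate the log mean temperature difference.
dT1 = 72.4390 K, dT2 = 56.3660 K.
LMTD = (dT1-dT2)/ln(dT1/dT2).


dT1/dT2 = 1.2852
ln(dT1/dT2) = 0.2509
LMTD = 16.0730 / 0.2509 = 64.0668 K

64.0668 K


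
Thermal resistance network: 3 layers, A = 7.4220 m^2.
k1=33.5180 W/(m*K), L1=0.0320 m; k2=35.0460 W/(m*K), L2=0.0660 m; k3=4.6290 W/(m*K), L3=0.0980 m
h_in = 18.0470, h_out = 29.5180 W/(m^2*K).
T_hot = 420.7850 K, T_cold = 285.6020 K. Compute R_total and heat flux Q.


R_conv_in = 1/(18.0470*7.4220) = 0.0075
R_1 = 0.0320/(33.5180*7.4220) = 0.0001
R_2 = 0.0660/(35.0460*7.4220) = 0.0003
R_3 = 0.0980/(4.6290*7.4220) = 0.0029
R_conv_out = 1/(29.5180*7.4220) = 0.0046
R_total = 0.0153 K/W
Q = 135.1830 / 0.0153 = 8855.7090 W

R_total = 0.0153 K/W, Q = 8855.7090 W


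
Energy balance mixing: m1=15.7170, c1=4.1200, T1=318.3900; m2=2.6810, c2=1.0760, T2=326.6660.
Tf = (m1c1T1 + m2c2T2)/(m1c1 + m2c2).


num = 21559.3905
den = 67.6388
Tf = 318.7430 K

318.7430 K


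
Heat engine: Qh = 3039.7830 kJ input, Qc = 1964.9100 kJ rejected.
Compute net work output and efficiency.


W = 3039.7830 - 1964.9100 = 1074.8730 kJ
eta = 1074.8730 / 3039.7830 = 0.3536 = 35.3602%

W = 1074.8730 kJ, eta = 35.3602%


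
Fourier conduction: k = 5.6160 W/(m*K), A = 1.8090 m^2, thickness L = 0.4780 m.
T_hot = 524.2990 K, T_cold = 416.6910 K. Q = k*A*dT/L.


dT = 107.6080 K
Q = 5.6160 * 1.8090 * 107.6080 / 0.4780 = 2287.0851 W

2287.0851 W


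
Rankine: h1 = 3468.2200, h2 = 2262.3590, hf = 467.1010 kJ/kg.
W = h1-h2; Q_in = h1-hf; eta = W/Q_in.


W = 1205.8610 kJ/kg
Q_in = 3001.1190 kJ/kg
eta = 0.4018 = 40.1804%

eta = 40.1804%


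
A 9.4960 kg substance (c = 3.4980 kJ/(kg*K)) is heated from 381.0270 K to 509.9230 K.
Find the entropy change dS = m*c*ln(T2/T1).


T2/T1 = 1.3383
ln(T2/T1) = 0.2914
dS = 9.4960 * 3.4980 * 0.2914 = 9.6791 kJ/K

9.6791 kJ/K


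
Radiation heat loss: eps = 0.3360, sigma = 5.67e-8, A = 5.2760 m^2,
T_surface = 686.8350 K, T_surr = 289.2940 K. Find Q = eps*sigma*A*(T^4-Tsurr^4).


T^4 = 2.2254e+11
Tsurr^4 = 7.0042e+09
Q = 0.3360 * 5.67e-8 * 5.2760 * 2.1554e+11 = 21664.4768 W

21664.4768 W


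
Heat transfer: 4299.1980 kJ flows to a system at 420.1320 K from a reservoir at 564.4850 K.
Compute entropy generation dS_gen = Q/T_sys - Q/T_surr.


dS_sys = 4299.1980/420.1320 = 10.2330 kJ/K
dS_surr = -4299.1980/564.4850 = -7.6161 kJ/K
dS_gen = 10.2330 - 7.6161 = 2.6168 kJ/K (irreversible)

dS_gen = 2.6168 kJ/K, irreversible


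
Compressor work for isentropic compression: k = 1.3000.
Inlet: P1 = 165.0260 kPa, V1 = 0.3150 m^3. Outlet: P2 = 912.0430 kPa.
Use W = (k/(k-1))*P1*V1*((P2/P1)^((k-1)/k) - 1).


(k-1)/k = 0.2308
(P2/P1)^exp = 1.4837
W = 4.3333 * 165.0260 * 0.3150 * (1.4837 - 1) = 108.9520 kJ

108.9520 kJ


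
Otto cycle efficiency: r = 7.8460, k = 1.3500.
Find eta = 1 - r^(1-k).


r^(k-1) = 2.0565
eta = 1 - 1/2.0565 = 0.5137 = 51.3735%

51.3735%


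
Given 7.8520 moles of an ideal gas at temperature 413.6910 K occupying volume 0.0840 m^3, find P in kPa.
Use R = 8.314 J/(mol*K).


P = nRT/V = 7.8520 * 8.314 * 413.6910 / 0.0840
= 27006.3806 / 0.0840 = 321504.5310 Pa = 321.5045 kPa

321.5045 kPa


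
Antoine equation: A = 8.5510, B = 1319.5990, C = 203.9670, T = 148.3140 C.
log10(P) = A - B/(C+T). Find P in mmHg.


C+T = 352.2810
B/(C+T) = 3.7459
log10(P) = 8.5510 - 3.7459 = 4.8051
P = 10^4.8051 = 63845.3858 mmHg

63845.3858 mmHg


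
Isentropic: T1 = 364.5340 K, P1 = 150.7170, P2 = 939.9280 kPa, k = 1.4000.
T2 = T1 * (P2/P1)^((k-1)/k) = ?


(k-1)/k = 0.2857
(P2/P1)^exp = 1.6870
T2 = 364.5340 * 1.6870 = 614.9808 K

614.9808 K


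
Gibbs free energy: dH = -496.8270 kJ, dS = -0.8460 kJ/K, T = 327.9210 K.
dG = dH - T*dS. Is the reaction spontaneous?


T*dS = 327.9210 * -0.8460 = -277.4212 kJ
dG = -496.8270 + 277.4212 = -219.4058 kJ (spontaneous)

dG = -219.4058 kJ, spontaneous


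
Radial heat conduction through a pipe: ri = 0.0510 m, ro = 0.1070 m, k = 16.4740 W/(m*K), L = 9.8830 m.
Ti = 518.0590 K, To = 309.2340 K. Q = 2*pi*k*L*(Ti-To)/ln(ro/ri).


dT = 208.8250 K
ln(ro/ri) = 0.7410
Q = 2*pi*16.4740*9.8830*208.8250 / 0.7410 = 288290.3670 W

288290.3670 W


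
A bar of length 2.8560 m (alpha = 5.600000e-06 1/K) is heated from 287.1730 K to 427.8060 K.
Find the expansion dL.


dT = 140.6330 K
dL = 5.600000e-06 * 2.8560 * 140.6330 = 0.002249 m
L_final = 2.858249 m

dL = 0.002249 m


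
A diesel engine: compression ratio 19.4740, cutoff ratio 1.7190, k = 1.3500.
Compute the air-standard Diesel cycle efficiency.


r^(k-1) = 2.8269
rc^k = 2.0779
eta = 0.6072 = 60.7172%

60.7172%


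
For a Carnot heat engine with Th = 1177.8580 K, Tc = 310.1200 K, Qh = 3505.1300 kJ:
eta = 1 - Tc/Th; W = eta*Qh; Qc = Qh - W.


eta = 1 - 310.1200/1177.8580 = 0.7367
W = 0.7367 * 3505.1300 = 2582.2591 kJ
Qc = 3505.1300 - 2582.2591 = 922.8709 kJ

eta = 73.6708%, W = 2582.2591 kJ, Qc = 922.8709 kJ


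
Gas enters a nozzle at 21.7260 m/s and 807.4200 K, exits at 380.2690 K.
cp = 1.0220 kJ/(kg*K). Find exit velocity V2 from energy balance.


dT = 427.1510 K
2*cp*1000*dT = 873096.6440
V1^2 = 472.0191
V2 = sqrt(873568.6631) = 934.6490 m/s

934.6490 m/s


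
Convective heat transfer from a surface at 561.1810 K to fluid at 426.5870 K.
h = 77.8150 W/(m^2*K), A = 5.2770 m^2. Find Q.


dT = 134.5940 K
Q = 77.8150 * 5.2770 * 134.5940 = 55268.3012 W

55268.3012 W


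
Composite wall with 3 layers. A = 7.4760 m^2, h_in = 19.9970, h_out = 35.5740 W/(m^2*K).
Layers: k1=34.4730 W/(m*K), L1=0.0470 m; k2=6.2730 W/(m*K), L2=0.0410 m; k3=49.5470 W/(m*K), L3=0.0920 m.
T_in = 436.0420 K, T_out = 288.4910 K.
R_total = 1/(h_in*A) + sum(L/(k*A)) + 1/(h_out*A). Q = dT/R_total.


R_conv_in = 1/(19.9970*7.4760) = 0.0067
R_1 = 0.0470/(34.4730*7.4760) = 0.0002
R_2 = 0.0410/(6.2730*7.4760) = 0.0009
R_3 = 0.0920/(49.5470*7.4760) = 0.0002
R_conv_out = 1/(35.5740*7.4760) = 0.0038
R_total = 0.0118 K/W
Q = 147.5510 / 0.0118 = 12553.0912 W

R_total = 0.0118 K/W, Q = 12553.0912 W


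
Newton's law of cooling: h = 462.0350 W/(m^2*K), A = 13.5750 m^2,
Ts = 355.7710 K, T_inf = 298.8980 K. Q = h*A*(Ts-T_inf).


dT = 56.8730 K
Q = 462.0350 * 13.5750 * 56.8730 = 356714.5722 W

356714.5722 W


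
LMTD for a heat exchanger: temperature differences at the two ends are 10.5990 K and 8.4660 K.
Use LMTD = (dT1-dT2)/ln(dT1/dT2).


dT1/dT2 = 1.2519
ln(dT1/dT2) = 0.2247
LMTD = 2.1330 / 0.2247 = 9.4926 K

9.4926 K


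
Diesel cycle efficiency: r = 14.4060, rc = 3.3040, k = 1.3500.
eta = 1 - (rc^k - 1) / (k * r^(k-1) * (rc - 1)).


r^(k-1) = 2.5438
rc^k = 5.0200
eta = 0.4919 = 49.1934%

49.1934%
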